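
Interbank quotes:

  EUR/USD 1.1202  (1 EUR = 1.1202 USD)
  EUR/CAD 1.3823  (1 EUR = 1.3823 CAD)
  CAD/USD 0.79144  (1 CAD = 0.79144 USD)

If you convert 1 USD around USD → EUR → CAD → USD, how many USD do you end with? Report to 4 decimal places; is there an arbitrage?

0.9766 (arbitrage exists)

Around USD → EUR → CAD → USD: 1 ÷ 1.1202 × 1.3823 × 0.79144 = 0.976618
Product < 1; profitable direction is USD → CAD → EUR → USD.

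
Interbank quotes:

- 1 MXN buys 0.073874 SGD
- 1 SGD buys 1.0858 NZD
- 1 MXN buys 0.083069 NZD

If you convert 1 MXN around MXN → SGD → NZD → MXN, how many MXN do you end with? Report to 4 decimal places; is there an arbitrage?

0.9656 (arbitrage exists)

Around MXN → SGD → NZD → MXN: 1 × 0.073874 × 1.0858 ÷ 0.083069 = 0.965612
Product < 1; profitable direction is MXN → NZD → SGD → MXN.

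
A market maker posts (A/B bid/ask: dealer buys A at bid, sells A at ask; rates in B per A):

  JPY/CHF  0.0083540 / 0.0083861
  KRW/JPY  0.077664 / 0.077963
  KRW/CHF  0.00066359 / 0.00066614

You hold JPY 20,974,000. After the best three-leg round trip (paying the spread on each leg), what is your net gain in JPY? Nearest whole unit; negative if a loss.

Net profit: JPY 313,885

Best loop JPY → KRW → CHF → JPY:
JPY 20,974,000 ÷ 0.077963 (buy KRW at ask) = KRW 269,025,050
KRW 269,025,050 × 0.00066359 (sell KRW at bid) = CHF 178,522.33
CHF 178,522.33 ÷ 0.0083861 (buy JPY at ask) = JPY 21,287,885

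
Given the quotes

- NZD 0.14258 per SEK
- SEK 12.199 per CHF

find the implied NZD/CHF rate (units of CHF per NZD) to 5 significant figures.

NZD/CHF = 0.57493

1 NZD ÷ 0.14258 = 7.01361 SEK
7.01361 SEK ÷ 12.199 = 0.574933 CHF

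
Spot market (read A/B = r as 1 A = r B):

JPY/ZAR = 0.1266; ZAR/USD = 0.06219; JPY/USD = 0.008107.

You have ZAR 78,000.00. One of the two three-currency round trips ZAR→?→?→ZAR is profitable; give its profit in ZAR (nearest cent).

Profitable loop is ZAR → JPY → USD → ZAR:
ZAR 78,000.00 ÷ 0.1266 = JPY 616,114
JPY 616,114 × 0.008107 = USD 4,994.83
USD 4,994.83 ÷ 0.06219 = ZAR 80,315.71
Profit = ZAR 80,315.71 − ZAR 78,000.00

Profit: ZAR 2,315.71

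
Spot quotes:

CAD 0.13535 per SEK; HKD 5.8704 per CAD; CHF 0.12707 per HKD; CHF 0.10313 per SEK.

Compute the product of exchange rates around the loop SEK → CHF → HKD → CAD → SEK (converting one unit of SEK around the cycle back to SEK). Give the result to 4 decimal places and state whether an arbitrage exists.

1.0214 (arbitrage exists)

Around SEK → CHF → HKD → CAD → SEK: 1 × 0.10313 ÷ 0.12707 ÷ 5.8704 ÷ 0.13535 = 1.021447
Product > 1; profitable direction is SEK → CHF → HKD → CAD → SEK.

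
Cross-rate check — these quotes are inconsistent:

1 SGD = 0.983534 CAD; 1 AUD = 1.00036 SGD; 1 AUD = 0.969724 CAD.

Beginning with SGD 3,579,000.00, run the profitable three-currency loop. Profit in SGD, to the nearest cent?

Profit: SGD 52,275.92

Profitable loop is SGD → CAD → AUD → SGD:
SGD 3,579,000.00 × 0.983534 = CAD 3,520,068.19
CAD 3,520,068.19 ÷ 0.969724 = AUD 3,629,969.13
AUD 3,629,969.13 × 1.00036 = SGD 3,631,275.92
Profit = SGD 3,631,275.92 − SGD 3,579,000.00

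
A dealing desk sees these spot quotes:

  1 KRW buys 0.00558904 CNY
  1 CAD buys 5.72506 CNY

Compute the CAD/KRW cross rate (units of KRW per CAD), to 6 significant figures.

1 CAD × 5.72506 = 5.72506 CNY
5.72506 CNY ÷ 0.00558904 = 1024.34 KRW

CAD/KRW = 1024.34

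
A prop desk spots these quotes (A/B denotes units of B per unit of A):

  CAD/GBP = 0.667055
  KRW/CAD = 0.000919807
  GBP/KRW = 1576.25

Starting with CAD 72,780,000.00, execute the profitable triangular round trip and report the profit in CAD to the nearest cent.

Profit: CAD 2,473,828.18

Profitable loop is CAD → KRW → GBP → CAD:
CAD 72,780,000.00 ÷ 0.000919807 = KRW 79,125,294,763
KRW 79,125,294,763 ÷ 1576.25 = GBP 50,198,442.36
GBP 50,198,442.36 ÷ 0.667055 = CAD 75,253,828.18
Profit = CAD 75,253,828.18 − CAD 72,780,000.00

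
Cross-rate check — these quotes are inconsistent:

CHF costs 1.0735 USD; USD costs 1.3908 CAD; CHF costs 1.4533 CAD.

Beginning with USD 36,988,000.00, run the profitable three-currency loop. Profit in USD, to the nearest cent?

Profitable loop is USD → CAD → CHF → USD:
USD 36,988,000.00 × 1.3908 = CAD 51,442,910.40
CAD 51,442,910.40 ÷ 1.4533 = CHF 35,397,309.85
CHF 35,397,309.85 × 1.0735 = USD 37,999,012.12
Profit = USD 37,999,012.12 − USD 36,988,000.00

Profit: USD 1,011,012.12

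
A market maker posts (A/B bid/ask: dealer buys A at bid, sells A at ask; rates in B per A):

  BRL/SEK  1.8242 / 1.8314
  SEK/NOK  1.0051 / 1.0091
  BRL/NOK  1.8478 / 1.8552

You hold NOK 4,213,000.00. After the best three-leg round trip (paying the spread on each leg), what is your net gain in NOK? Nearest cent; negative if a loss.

Best loop NOK → SEK → BRL → NOK:
NOK 4,213,000.00 ÷ 1.0091 (buy SEK at ask) = SEK 4,175,007.43
SEK 4,175,007.43 ÷ 1.8314 (buy BRL at ask) = BRL 2,279,680.81
BRL 2,279,680.81 × 1.8478 (sell BRL at bid) = NOK 4,212,394.20

Net result: NOK -605.80 (no profitable arbitrage after spreads)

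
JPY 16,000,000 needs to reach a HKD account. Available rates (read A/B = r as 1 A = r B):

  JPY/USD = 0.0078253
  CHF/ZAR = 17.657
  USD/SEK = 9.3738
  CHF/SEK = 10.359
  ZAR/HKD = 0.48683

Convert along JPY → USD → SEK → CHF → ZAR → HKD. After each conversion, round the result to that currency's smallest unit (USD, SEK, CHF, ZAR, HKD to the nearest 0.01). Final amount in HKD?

JPY 16,000,000 × 0.0078253 = USD 125,204.80
USD 125,204.80 × 9.3738 = SEK 1,173,644.75
SEK 1,173,644.75 ÷ 10.359 = CHF 113,297.11
CHF 113,297.11 × 17.657 = ZAR 2,000,487.07
ZAR 2,000,487.07 × 0.48683 = HKD 973,897.12

HKD 973,897.12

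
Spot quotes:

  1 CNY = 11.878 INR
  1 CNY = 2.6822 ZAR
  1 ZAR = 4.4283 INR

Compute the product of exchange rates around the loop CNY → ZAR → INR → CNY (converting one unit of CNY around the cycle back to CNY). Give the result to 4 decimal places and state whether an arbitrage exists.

1.0000 (no arbitrage)

Around CNY → ZAR → INR → CNY: 1 × 2.6822 × 4.4283 ÷ 11.878 = 0.999965
Product ≈ 1 (deviation 0.003%, within rounding noise).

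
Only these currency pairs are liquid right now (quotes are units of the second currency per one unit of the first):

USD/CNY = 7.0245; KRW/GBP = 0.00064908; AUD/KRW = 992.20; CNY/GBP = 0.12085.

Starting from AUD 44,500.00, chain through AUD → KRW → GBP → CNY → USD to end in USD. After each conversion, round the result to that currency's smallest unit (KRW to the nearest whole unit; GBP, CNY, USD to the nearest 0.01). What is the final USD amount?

AUD 44,500.00 × 992.20 = KRW 44,152,900
KRW 44,152,900 × 0.00064908 = GBP 28,658.76
GBP 28,658.76 ÷ 0.12085 = CNY 237,143.24
CNY 237,143.24 ÷ 7.0245 = USD 33,759.45

USD 33,759.45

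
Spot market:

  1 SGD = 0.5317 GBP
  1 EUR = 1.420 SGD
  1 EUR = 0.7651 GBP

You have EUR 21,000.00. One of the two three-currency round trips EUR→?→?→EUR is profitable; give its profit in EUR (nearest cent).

Profit: EUR 280.53

Profitable loop is EUR → GBP → SGD → EUR:
EUR 21,000.00 × 0.7651 = GBP 16,067.10
GBP 16,067.10 ÷ 0.5317 = SGD 30,218.36
SGD 30,218.36 ÷ 1.420 = EUR 21,280.53
Profit = EUR 21,280.53 − EUR 21,000.00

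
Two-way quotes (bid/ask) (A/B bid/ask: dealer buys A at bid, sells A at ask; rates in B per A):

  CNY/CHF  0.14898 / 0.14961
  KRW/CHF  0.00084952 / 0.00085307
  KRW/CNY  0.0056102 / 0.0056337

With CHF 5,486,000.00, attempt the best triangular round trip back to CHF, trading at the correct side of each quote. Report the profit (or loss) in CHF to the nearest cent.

Net profit: CHF 43,362.61

Best loop CHF → CNY → KRW → CHF:
CHF 5,486,000.00 ÷ 0.14961 (buy CNY at ask) = CNY 36,668,671.88
CNY 36,668,671.88 ÷ 0.0056337 (buy KRW at ask) = KRW 6,508,808,044
KRW 6,508,808,044 × 0.00084952 (sell KRW at bid) = CHF 5,529,362.61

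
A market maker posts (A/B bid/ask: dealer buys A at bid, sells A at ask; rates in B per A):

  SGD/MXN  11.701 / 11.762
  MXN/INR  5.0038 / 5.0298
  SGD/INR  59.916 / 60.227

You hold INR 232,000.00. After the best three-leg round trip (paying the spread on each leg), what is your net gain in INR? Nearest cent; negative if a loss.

Net profit: INR 2,962.69

Best loop INR → MXN → SGD → INR:
INR 232,000.00 ÷ 5.0298 (buy MXN at ask) = MXN 46,125.09
MXN 46,125.09 ÷ 11.762 (buy SGD at ask) = SGD 3,921.53
SGD 3,921.53 × 59.916 (sell SGD at bid) = INR 234,962.69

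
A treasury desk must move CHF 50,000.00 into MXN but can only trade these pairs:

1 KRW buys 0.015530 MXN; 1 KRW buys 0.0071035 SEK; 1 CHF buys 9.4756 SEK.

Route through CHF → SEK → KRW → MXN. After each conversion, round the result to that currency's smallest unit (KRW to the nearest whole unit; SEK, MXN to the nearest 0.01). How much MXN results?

CHF 50,000.00 × 9.4756 = SEK 473,780.00
SEK 473,780.00 ÷ 0.0071035 = KRW 66,696,699
KRW 66,696,699 × 0.015530 = MXN 1,035,799.74

MXN 1,035,799.74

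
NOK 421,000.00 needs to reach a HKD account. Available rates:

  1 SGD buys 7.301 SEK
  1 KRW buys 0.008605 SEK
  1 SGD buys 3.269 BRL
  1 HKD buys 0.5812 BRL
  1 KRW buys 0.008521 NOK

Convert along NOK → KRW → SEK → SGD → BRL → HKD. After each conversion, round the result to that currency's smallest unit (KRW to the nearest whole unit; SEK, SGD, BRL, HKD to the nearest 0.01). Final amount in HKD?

HKD 327,528.72

NOK 421,000.00 ÷ 0.008521 = KRW 49,407,347
KRW 49,407,347 × 0.008605 = SEK 425,150.22
SEK 425,150.22 ÷ 7.301 = SGD 58,231.78
SGD 58,231.78 × 3.269 = BRL 190,359.69
BRL 190,359.69 ÷ 0.5812 = HKD 327,528.72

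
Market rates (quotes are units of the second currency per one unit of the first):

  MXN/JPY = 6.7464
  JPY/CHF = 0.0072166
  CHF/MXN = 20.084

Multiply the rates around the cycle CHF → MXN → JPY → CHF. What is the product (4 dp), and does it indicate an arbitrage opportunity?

Around CHF → MXN → JPY → CHF: 1 × 20.084 × 6.7464 × 0.0072166 = 0.977811
Product < 1; profitable direction is CHF → JPY → MXN → CHF.

0.9778 (arbitrage exists)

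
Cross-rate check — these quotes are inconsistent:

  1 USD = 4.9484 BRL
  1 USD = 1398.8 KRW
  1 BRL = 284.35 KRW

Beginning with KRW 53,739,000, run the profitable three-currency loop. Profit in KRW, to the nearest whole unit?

Profit: KRW 318,006

Profitable loop is KRW → USD → BRL → KRW:
KRW 53,739,000 ÷ 1398.8 = USD 38,417.93
USD 38,417.93 × 4.9484 = BRL 190,107.28
BRL 190,107.28 × 284.35 = KRW 54,057,006
Profit = KRW 54,057,006 − KRW 53,739,000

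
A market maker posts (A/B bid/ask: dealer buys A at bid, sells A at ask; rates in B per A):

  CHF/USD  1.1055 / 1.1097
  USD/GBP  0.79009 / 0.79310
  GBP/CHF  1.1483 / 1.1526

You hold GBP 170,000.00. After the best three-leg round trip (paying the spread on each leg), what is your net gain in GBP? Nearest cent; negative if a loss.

Best loop GBP → CHF → USD → GBP:
GBP 170,000.00 × 1.1483 (sell GBP at bid) = CHF 195,211.00
CHF 195,211.00 × 1.1055 (sell CHF at bid) = USD 215,805.76
USD 215,805.76 × 0.79009 (sell USD at bid) = GBP 170,505.97

Net profit: GBP 505.97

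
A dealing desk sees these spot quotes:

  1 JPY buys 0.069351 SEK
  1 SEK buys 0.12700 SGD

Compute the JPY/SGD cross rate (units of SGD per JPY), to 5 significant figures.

JPY/SGD = 0.0088076

1 JPY × 0.069351 = 0.069351 SEK
0.069351 SEK × 0.12700 = 0.00880758 SGD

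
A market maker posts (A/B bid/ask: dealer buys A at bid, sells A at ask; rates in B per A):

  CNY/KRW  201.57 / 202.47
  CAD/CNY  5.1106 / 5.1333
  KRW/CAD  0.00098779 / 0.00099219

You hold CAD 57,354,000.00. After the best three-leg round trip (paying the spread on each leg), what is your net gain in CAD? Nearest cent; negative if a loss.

Best loop CAD → CNY → KRW → CAD:
CAD 57,354,000.00 × 5.1106 (sell CAD at bid) = CNY 293,113,352.40
CNY 293,113,352.40 × 201.57 (sell CNY at bid) = KRW 59,082,858,443
KRW 59,082,858,443 × 0.00098779 (sell KRW at bid) = CAD 58,361,456.74

Net profit: CAD 1,007,456.74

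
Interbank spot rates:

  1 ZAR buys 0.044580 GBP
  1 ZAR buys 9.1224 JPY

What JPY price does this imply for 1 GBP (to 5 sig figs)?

GBP/JPY = 204.63

1 GBP ÷ 0.044580 = 22.4316 ZAR
22.4316 ZAR × 9.1224 = 204.63 JPY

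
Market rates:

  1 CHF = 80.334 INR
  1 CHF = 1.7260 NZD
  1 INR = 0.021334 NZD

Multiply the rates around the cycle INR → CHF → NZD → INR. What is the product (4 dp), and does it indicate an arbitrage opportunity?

1.0071 (arbitrage exists)

Around INR → CHF → NZD → INR: 1 ÷ 80.334 × 1.7260 ÷ 0.021334 = 1.007092
Product > 1; profitable direction is INR → CHF → NZD → INR.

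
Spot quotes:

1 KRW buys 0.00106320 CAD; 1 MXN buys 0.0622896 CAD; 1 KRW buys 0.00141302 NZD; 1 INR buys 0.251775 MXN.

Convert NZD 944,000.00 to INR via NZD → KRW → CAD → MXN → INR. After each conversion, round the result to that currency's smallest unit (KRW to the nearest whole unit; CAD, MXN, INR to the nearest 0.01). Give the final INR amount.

NZD 944,000.00 ÷ 0.00141302 = KRW 668,072,639
KRW 668,072,639 × 0.00106320 = CAD 710,294.83
CAD 710,294.83 ÷ 0.0622896 = MXN 11,403,104.69
MXN 11,403,104.69 ÷ 0.251775 = INR 45,290,853.70

INR 45,290,853.70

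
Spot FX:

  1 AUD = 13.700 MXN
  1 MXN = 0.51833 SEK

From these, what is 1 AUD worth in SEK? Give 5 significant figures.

AUD/SEK = 7.1011

1 AUD × 13.700 = 13.7 MXN
13.7 MXN × 0.51833 = 7.10112 SEK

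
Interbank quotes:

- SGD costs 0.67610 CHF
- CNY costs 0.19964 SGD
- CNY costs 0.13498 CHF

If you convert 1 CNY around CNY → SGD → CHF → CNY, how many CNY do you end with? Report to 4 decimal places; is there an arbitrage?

Around CNY → SGD → CHF → CNY: 1 × 0.19964 × 0.67610 ÷ 0.13498 = 0.999975
Product ≈ 1 (deviation 0.003%, within rounding noise).

1.0000 (no arbitrage)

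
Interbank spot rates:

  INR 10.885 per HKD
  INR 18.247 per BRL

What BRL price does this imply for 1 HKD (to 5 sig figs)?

HKD/BRL = 0.59654

1 HKD × 10.885 = 10.885 INR
10.885 INR ÷ 18.247 = 0.596536 BRL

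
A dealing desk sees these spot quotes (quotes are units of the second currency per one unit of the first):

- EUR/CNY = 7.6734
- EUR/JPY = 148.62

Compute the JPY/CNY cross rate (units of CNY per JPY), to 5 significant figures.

1 JPY ÷ 148.62 = 0.00672857 EUR
0.00672857 EUR × 7.6734 = 0.051631 CNY

JPY/CNY = 0.051631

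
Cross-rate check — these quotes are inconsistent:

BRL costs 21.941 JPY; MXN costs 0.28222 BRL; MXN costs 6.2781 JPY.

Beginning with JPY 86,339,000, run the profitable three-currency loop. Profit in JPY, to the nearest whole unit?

Profitable loop is JPY → BRL → MXN → JPY:
JPY 86,339,000 ÷ 21.941 = BRL 3,935,053.10
BRL 3,935,053.10 ÷ 0.28222 = MXN 13,943,211.31
MXN 13,943,211.31 × 6.2781 = JPY 87,536,875
Profit = JPY 87,536,875 − JPY 86,339,000

Profit: JPY 1,197,875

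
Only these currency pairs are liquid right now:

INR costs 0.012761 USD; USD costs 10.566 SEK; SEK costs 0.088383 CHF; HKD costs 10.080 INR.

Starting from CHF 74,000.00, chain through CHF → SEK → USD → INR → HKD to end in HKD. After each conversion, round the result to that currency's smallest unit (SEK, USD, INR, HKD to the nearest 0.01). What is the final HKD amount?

CHF 74,000.00 ÷ 0.088383 = SEK 837,265.08
SEK 837,265.08 ÷ 10.566 = USD 79,241.44
USD 79,241.44 ÷ 0.012761 = INR 6,209,657.55
INR 6,209,657.55 ÷ 10.080 = HKD 616,037.46

HKD 616,037.46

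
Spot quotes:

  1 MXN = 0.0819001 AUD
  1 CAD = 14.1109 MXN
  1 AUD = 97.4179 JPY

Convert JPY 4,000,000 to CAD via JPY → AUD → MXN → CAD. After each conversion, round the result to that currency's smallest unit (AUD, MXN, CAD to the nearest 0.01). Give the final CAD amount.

JPY 4,000,000 ÷ 97.4179 = AUD 41,060.22
AUD 41,060.22 ÷ 0.0819001 = MXN 501,345.18
MXN 501,345.18 ÷ 14.1109 = CAD 35,528.93

CAD 35,528.93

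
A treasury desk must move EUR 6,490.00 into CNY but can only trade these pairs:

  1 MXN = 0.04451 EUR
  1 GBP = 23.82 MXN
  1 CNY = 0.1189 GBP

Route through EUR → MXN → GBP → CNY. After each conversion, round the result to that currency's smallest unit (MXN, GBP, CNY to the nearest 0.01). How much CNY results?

EUR 6,490.00 ÷ 0.04451 = MXN 145,809.93
MXN 145,809.93 ÷ 23.82 = GBP 6,121.32
GBP 6,121.32 ÷ 0.1189 = CNY 51,482.93

CNY 51,482.93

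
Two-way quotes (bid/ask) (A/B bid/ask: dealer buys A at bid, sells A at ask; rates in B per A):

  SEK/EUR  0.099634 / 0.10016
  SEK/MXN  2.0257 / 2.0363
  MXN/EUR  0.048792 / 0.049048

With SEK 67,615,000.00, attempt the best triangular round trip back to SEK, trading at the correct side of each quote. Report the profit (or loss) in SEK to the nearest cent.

Net result: SEK -164,130.22 (no profitable arbitrage after spreads)

Best loop SEK → EUR → MXN → SEK:
SEK 67,615,000.00 × 0.099634 (sell SEK at bid) = EUR 6,736,752.91
EUR 6,736,752.91 ÷ 0.049048 (buy MXN at ask) = MXN 137,350,206.12
MXN 137,350,206.12 ÷ 2.0363 (buy SEK at ask) = SEK 67,450,869.78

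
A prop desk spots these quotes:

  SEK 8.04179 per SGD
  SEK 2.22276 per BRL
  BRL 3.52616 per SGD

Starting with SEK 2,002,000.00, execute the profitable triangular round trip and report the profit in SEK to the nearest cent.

Profit: SEK 52,102.99

Profitable loop is SEK → BRL → SGD → SEK:
SEK 2,002,000.00 ÷ 2.22276 = BRL 900,682.03
BRL 900,682.03 ÷ 3.52616 = SGD 255,428.58
SGD 255,428.58 × 8.04179 = SEK 2,054,102.99
Profit = SEK 2,054,102.99 − SEK 2,002,000.00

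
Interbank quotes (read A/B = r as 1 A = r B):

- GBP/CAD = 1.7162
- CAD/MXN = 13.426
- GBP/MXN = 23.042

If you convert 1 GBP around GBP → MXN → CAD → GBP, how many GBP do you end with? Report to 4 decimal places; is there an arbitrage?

Around GBP → MXN → CAD → GBP: 1 × 23.042 ÷ 13.426 ÷ 1.7162 = 1.000013
Product ≈ 1 (deviation 0.001%, within rounding noise).

1.0000 (no arbitrage)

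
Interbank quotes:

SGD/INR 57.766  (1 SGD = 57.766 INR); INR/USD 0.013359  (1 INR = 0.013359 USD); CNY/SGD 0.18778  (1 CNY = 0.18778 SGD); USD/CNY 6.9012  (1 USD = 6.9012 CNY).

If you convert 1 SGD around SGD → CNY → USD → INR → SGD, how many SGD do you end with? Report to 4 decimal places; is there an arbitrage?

Around SGD → CNY → USD → INR → SGD: 1 ÷ 0.18778 ÷ 6.9012 ÷ 0.013359 ÷ 57.766 = 0.999954
Product ≈ 1 (deviation 0.005%, within rounding noise).

1.0000 (no arbitrage)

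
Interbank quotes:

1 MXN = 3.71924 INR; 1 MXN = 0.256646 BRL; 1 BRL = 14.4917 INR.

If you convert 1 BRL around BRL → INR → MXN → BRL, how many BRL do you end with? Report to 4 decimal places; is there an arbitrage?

1.0000 (no arbitrage)

Around BRL → INR → MXN → BRL: 1 × 14.4917 ÷ 3.71924 × 0.256646 = 0.999999
Product ≈ 1 (deviation 0.000%, within rounding noise).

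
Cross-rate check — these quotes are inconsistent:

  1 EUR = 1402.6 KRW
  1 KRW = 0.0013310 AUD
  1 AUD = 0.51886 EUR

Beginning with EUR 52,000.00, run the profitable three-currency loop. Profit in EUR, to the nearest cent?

Profitable loop is EUR → AUD → KRW → EUR:
EUR 52,000.00 ÷ 0.51886 = AUD 100,219.71
AUD 100,219.71 ÷ 0.0013310 = KRW 75,296,553
KRW 75,296,553 ÷ 1402.6 = EUR 53,683.55
Profit = EUR 53,683.55 − EUR 52,000.00

Profit: EUR 1,683.55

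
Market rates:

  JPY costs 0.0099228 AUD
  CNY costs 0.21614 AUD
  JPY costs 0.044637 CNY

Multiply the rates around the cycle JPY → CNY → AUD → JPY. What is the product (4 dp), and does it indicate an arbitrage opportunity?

0.9723 (arbitrage exists)

Around JPY → CNY → AUD → JPY: 1 × 0.044637 × 0.21614 ÷ 0.0099228 = 0.972290
Product < 1; profitable direction is JPY → AUD → CNY → JPY.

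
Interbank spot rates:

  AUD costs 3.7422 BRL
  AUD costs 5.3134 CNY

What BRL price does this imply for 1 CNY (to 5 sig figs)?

CNY/BRL = 0.70429

1 CNY ÷ 5.3134 = 0.188203 AUD
0.188203 AUD × 3.7422 = 0.704295 BRL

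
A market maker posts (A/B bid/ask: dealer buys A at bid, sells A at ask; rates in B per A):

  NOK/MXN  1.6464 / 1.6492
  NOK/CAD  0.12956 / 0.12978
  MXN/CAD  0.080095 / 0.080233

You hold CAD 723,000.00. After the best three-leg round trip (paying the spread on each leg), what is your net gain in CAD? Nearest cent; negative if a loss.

Best loop CAD → NOK → MXN → CAD:
CAD 723,000.00 ÷ 0.12978 (buy NOK at ask) = NOK 5,570,966.25
NOK 5,570,966.25 × 1.6464 (sell NOK at bid) = MXN 9,172,038.83
MXN 9,172,038.83 × 0.080095 (sell MXN at bid) = CAD 734,634.45

Net profit: CAD 11,634.45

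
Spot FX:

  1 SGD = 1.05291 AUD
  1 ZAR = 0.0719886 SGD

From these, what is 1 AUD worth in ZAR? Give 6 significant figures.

AUD/ZAR = 13.1930

1 AUD ÷ 1.05291 = 0.949749 SGD
0.949749 SGD ÷ 0.0719886 = 13.193 ZAR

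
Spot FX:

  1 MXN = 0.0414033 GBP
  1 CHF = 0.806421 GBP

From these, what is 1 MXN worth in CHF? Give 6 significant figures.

1 MXN × 0.0414033 = 0.0414033 GBP
0.0414033 GBP ÷ 0.806421 = 0.051342 CHF

MXN/CHF = 0.0513420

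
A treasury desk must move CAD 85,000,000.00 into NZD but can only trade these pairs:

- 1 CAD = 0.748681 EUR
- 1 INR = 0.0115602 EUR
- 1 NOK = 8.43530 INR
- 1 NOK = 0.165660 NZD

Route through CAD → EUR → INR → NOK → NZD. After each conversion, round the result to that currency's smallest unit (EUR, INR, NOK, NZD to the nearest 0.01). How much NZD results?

NZD 108,110,409.89

CAD 85,000,000.00 × 0.748681 = EUR 63,637,885.00
EUR 63,637,885.00 ÷ 0.0115602 = INR 5,504,912,112.25
INR 5,504,912,112.25 ÷ 8.43530 = NOK 652,604,188.62
NOK 652,604,188.62 × 0.165660 = NZD 108,110,409.89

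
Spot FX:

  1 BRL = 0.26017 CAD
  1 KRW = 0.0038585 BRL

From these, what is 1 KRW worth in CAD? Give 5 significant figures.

KRW/CAD = 0.0010039

1 KRW × 0.0038585 = 0.0038585 BRL
0.0038585 BRL × 0.26017 = 0.00100387 CAD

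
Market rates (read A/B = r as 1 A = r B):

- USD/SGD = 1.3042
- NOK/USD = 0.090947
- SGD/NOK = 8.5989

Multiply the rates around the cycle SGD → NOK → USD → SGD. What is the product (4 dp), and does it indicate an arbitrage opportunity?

Around SGD → NOK → USD → SGD: 1 × 8.5989 × 0.090947 × 1.3042 = 1.019942
Product > 1; profitable direction is SGD → NOK → USD → SGD.

1.0199 (arbitrage exists)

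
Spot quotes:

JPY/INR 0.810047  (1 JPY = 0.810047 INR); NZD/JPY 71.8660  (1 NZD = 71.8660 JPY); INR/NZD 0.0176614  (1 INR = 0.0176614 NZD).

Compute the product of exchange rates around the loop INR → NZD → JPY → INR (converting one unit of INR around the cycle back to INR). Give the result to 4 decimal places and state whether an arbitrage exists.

1.0282 (arbitrage exists)

Around INR → NZD → JPY → INR: 1 × 0.0176614 × 71.8660 × 0.810047 = 1.028156
Product > 1; profitable direction is INR → NZD → JPY → INR.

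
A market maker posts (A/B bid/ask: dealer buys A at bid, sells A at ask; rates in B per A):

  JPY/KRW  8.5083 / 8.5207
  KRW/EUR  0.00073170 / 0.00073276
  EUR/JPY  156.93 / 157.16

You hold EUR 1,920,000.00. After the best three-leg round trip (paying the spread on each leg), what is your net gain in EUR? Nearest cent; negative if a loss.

Best loop EUR → KRW → JPY → EUR:
EUR 1,920,000.00 ÷ 0.00073276 (buy KRW at ask) = KRW 2,620,230,362
KRW 2,620,230,362 ÷ 8.5207 (buy JPY at ask) = JPY 307,513,510
JPY 307,513,510 ÷ 157.16 (buy EUR at ask) = EUR 1,956,690.70

Net profit: EUR 36,690.70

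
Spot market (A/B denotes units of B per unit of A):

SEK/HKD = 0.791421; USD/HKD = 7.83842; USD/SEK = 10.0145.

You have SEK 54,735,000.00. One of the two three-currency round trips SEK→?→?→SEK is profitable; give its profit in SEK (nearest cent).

Profitable loop is SEK → HKD → USD → SEK:
SEK 54,735,000.00 × 0.791421 = HKD 43,318,428.44
HKD 43,318,428.44 ÷ 7.83842 = USD 5,526,423.49
USD 5,526,423.49 × 10.0145 = SEK 55,344,368.07
Profit = SEK 55,344,368.07 − SEK 54,735,000.00

Profit: SEK 609,368.07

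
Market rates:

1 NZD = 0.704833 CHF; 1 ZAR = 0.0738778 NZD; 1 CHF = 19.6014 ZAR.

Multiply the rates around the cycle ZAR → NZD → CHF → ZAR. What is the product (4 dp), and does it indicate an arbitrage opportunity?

Around ZAR → NZD → CHF → ZAR: 1 × 0.0738778 × 0.704833 × 19.6014 = 1.020675
Product > 1; profitable direction is ZAR → NZD → CHF → ZAR.

1.0207 (arbitrage exists)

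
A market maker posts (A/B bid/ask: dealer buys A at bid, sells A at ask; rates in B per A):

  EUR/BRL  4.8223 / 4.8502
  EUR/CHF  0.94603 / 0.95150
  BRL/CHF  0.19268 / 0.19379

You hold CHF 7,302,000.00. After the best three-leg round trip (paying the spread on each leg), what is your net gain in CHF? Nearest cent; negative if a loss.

Best loop CHF → BRL → EUR → CHF:
CHF 7,302,000.00 ÷ 0.19379 (buy BRL at ask) = BRL 37,679,962.85
BRL 37,679,962.85 ÷ 4.8502 (buy EUR at ask) = EUR 7,768,744.14
EUR 7,768,744.14 × 0.94603 (sell EUR at bid) = CHF 7,349,465.02

Net profit: CHF 47,465.02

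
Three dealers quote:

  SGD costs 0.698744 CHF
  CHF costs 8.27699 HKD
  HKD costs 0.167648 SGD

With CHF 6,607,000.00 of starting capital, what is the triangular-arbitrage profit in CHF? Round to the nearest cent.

Profit: CHF 207,208.34

Profitable loop is CHF → SGD → HKD → CHF:
CHF 6,607,000.00 ÷ 0.698744 = SGD 9,455,537.36
SGD 9,455,537.36 ÷ 0.167648 = HKD 56,401,134.31
HKD 56,401,134.31 ÷ 8.27699 = CHF 6,814,208.34
Profit = CHF 6,814,208.34 − CHF 6,607,000.00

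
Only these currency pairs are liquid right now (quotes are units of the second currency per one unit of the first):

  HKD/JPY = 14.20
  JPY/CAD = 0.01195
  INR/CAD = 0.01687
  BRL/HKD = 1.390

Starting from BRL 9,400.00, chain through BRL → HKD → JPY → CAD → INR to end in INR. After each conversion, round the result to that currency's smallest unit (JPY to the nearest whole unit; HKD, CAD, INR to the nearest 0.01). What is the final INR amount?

BRL 9,400.00 × 1.390 = HKD 13,066.00
HKD 13,066.00 × 14.20 = JPY 185,537
JPY 185,537 × 0.01195 = CAD 2,217.17
CAD 2,217.17 ÷ 0.01687 = INR 131,426.79

INR 131,426.79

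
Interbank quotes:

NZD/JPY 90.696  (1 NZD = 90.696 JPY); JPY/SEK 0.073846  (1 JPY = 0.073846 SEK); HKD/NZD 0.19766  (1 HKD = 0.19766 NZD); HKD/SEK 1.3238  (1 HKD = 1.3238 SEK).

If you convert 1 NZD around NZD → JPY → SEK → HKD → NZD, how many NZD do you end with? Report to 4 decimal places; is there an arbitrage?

1.0000 (no arbitrage)

Around NZD → JPY → SEK → HKD → NZD: 1 × 90.696 × 0.073846 ÷ 1.3238 × 0.19766 = 1.000027
Product ≈ 1 (deviation 0.003%, within rounding noise).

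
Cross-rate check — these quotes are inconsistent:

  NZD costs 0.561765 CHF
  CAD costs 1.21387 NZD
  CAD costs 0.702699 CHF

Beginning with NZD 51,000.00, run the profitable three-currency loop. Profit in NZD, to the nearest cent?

Profit: NZD 1,554.83

Profitable loop is NZD → CAD → CHF → NZD:
NZD 51,000.00 ÷ 1.21387 = CAD 42,014.38
CAD 42,014.38 × 0.702699 = CHF 29,523.47
CHF 29,523.47 ÷ 0.561765 = NZD 52,554.83
Profit = NZD 52,554.83 − NZD 51,000.00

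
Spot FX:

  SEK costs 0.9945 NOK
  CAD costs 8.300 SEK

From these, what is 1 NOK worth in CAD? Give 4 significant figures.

NOK/CAD = 0.1211

1 NOK ÷ 0.9945 = 1.00553 SEK
1.00553 SEK ÷ 8.300 = 0.121148 CAD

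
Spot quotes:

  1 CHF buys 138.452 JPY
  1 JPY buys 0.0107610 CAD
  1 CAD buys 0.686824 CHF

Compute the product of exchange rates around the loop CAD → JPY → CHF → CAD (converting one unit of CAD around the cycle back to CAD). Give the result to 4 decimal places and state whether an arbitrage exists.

0.9772 (arbitrage exists)

Around CAD → JPY → CHF → CAD: 1 ÷ 0.0107610 ÷ 138.452 ÷ 0.686824 = 0.977243
Product < 1; profitable direction is CAD → CHF → JPY → CAD.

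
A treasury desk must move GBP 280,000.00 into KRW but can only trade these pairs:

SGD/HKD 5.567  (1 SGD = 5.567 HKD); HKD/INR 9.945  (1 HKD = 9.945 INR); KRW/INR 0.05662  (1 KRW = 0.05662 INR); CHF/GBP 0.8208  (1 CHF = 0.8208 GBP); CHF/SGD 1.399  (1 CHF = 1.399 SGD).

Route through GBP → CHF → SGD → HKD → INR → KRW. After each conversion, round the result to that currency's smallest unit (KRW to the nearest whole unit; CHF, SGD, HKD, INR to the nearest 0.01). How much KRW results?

GBP 280,000.00 ÷ 0.8208 = CHF 341,130.60
CHF 341,130.60 × 1.399 = SGD 477,241.71
SGD 477,241.71 × 5.567 = HKD 2,656,804.60
HKD 2,656,804.60 × 9.945 = INR 26,421,921.75
INR 26,421,921.75 ÷ 0.05662 = KRW 466,653,510

KRW 466,653,510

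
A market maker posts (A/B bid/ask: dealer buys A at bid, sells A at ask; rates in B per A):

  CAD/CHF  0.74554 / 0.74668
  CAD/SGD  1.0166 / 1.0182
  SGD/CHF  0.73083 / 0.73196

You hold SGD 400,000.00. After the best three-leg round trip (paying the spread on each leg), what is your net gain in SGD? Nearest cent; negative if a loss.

Net profit: SGD 138.65

Best loop SGD → CAD → CHF → SGD:
SGD 400,000.00 ÷ 1.0182 (buy CAD at ask) = CAD 392,850.13
CAD 392,850.13 × 0.74554 (sell CAD at bid) = CHF 292,885.48
CHF 292,885.48 ÷ 0.73196 (buy SGD at ask) = SGD 400,138.65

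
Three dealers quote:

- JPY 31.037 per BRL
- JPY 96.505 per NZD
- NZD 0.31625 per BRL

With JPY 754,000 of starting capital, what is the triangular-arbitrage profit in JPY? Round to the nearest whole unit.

Profitable loop is JPY → NZD → BRL → JPY:
JPY 754,000 ÷ 96.505 = NZD 7,813.07
NZD 7,813.07 ÷ 0.31625 = BRL 24,705.35
BRL 24,705.35 × 31.037 = JPY 766,780
Profit = JPY 766,780 − JPY 754,000

Profit: JPY 12,780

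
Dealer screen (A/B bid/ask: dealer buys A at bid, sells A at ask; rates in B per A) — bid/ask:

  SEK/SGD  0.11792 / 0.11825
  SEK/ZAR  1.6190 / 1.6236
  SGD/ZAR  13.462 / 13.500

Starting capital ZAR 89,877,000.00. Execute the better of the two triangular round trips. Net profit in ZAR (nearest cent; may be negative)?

Net profit: ZAR 1,273,802.91

Best loop ZAR → SGD → SEK → ZAR:
ZAR 89,877,000.00 ÷ 13.500 (buy SGD at ask) = SGD 6,657,555.56
SGD 6,657,555.56 ÷ 0.11825 (buy SEK at ask) = SEK 56,300,681.23
SEK 56,300,681.23 × 1.6190 (sell SEK at bid) = ZAR 91,150,802.91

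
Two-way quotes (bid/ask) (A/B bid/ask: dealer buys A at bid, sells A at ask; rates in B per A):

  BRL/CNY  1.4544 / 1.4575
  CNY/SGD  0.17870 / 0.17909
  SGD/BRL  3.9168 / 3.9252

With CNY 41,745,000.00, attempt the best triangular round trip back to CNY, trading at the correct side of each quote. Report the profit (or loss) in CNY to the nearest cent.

Best loop CNY → SGD → BRL → CNY:
CNY 41,745,000.00 × 0.17870 (sell CNY at bid) = SGD 7,459,831.50
SGD 7,459,831.50 × 3.9168 (sell SGD at bid) = BRL 29,218,668.02
BRL 29,218,668.02 × 1.4544 (sell BRL at bid) = CNY 42,495,630.77

Net profit: CNY 750,630.77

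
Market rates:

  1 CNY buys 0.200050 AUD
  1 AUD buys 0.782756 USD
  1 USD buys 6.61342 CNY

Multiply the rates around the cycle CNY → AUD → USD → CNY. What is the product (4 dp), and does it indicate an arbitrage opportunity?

1.0356 (arbitrage exists)

Around CNY → AUD → USD → CNY: 1 × 0.200050 × 0.782756 × 6.61342 = 1.035598
Product > 1; profitable direction is CNY → AUD → USD → CNY.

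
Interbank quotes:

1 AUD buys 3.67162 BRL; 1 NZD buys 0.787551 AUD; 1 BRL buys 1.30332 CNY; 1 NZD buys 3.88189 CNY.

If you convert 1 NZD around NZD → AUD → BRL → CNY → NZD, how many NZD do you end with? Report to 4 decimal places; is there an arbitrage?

0.9708 (arbitrage exists)

Around NZD → AUD → BRL → CNY → NZD: 1 × 0.787551 × 3.67162 × 1.30332 ÷ 3.88189 = 0.970832
Product < 1; profitable direction is NZD → CNY → BRL → AUD → NZD.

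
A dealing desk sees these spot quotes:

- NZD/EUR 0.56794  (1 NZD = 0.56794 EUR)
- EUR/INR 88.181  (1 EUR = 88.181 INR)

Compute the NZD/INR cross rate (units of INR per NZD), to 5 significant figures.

NZD/INR = 50.082

1 NZD × 0.56794 = 0.56794 EUR
0.56794 EUR × 88.181 = 50.0815 INR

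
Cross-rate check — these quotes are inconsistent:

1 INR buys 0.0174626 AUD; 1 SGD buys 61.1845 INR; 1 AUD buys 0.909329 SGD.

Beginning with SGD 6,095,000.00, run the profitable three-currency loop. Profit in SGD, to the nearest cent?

Profit: SGD 178,390.86

Profitable loop is SGD → AUD → INR → SGD:
SGD 6,095,000.00 ÷ 0.909329 = AUD 6,702,744.55
AUD 6,702,744.55 ÷ 0.0174626 = INR 383,834,283.05
INR 383,834,283.05 ÷ 61.1845 = SGD 6,273,390.86
Profit = SGD 6,273,390.86 − SGD 6,095,000.00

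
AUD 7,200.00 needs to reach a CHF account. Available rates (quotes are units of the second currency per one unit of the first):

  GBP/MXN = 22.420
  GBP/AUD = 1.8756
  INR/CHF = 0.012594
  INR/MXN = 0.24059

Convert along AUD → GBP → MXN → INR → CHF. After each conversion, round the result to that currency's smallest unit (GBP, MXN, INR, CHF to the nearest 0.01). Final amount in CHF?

AUD 7,200.00 ÷ 1.8756 = GBP 3,838.77
GBP 3,838.77 × 22.420 = MXN 86,065.22
MXN 86,065.22 ÷ 0.24059 = INR 357,725.67
INR 357,725.67 × 0.012594 = CHF 4,505.20

CHF 4,505.20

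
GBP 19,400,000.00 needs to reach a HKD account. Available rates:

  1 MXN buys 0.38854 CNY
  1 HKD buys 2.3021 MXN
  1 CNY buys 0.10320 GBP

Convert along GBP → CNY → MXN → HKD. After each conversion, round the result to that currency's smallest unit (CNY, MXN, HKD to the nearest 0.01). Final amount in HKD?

HKD 210,165,832.26

GBP 19,400,000.00 ÷ 0.10320 = CNY 187,984,496.12
CNY 187,984,496.12 ÷ 0.38854 = MXN 483,822,762.44
MXN 483,822,762.44 ÷ 2.3021 = HKD 210,165,832.26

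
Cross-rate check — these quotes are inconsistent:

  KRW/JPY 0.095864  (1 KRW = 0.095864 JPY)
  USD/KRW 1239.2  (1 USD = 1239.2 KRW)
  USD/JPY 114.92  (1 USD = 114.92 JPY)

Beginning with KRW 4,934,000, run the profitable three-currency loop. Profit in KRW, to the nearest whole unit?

Profit: KRW 166,356

Profitable loop is KRW → JPY → USD → KRW:
KRW 4,934,000 × 0.095864 = JPY 472,993
JPY 472,993 ÷ 114.92 = USD 4,115.85
USD 4,115.85 × 1239.2 = KRW 5,100,356
Profit = KRW 5,100,356 − KRW 4,934,000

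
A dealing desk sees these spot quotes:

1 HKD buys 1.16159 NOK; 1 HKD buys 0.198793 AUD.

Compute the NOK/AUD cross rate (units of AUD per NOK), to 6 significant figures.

1 NOK ÷ 1.16159 = 0.860889 HKD
0.860889 HKD × 0.198793 = 0.171139 AUD

NOK/AUD = 0.171139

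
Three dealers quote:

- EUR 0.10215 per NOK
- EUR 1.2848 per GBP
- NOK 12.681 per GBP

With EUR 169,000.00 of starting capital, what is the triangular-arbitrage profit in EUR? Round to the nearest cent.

Profitable loop is EUR → GBP → NOK → EUR:
EUR 169,000.00 ÷ 1.2848 = GBP 131,537.98
GBP 131,537.98 × 12.681 = NOK 1,668,033.16
NOK 1,668,033.16 × 0.10215 = EUR 170,389.59
Profit = EUR 170,389.59 − EUR 169,000.00

Profit: EUR 1,389.59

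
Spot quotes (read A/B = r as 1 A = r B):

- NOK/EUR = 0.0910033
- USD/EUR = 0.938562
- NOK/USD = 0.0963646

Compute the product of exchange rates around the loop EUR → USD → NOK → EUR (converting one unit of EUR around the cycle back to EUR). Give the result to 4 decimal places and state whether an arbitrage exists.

Around EUR → USD → NOK → EUR: 1 ÷ 0.938562 ÷ 0.0963646 × 0.0910033 = 1.006182
Product > 1; profitable direction is EUR → USD → NOK → EUR.

1.0062 (arbitrage exists)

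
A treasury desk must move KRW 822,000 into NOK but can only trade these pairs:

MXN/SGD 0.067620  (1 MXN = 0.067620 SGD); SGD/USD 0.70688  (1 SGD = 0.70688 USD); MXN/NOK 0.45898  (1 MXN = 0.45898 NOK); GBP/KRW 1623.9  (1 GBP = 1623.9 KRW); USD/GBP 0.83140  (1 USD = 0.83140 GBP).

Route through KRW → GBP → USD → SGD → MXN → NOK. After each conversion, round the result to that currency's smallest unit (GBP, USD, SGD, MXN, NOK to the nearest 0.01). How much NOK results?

KRW 822,000 ÷ 1623.9 = GBP 506.19
GBP 506.19 ÷ 0.83140 = USD 608.84
USD 608.84 ÷ 0.70688 = SGD 861.31
SGD 861.31 ÷ 0.067620 = MXN 12,737.50
MXN 12,737.50 × 0.45898 = NOK 5,846.26

NOK 5,846.26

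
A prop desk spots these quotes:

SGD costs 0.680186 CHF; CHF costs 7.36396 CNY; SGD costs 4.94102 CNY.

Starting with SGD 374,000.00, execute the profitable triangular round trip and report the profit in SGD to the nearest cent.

Profitable loop is SGD → CHF → CNY → SGD:
SGD 374,000.00 × 0.680186 = CHF 254,389.56
CHF 254,389.56 × 7.36396 = CNY 1,873,314.57
CNY 1,873,314.57 ÷ 4.94102 = SGD 379,135.19
Profit = SGD 379,135.19 − SGD 374,000.00

Profit: SGD 5,135.19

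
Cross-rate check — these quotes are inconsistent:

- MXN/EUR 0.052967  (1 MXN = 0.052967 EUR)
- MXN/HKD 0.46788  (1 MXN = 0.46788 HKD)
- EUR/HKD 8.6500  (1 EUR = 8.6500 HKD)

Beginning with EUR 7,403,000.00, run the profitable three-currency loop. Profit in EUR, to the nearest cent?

Profit: EUR 156,981.76

Profitable loop is EUR → MXN → HKD → EUR:
EUR 7,403,000.00 ÷ 0.052967 = MXN 139,766,269.56
MXN 139,766,269.56 × 0.46788 = HKD 65,393,842.20
HKD 65,393,842.20 ÷ 8.6500 = EUR 7,559,981.76
Profit = EUR 7,559,981.76 − EUR 7,403,000.00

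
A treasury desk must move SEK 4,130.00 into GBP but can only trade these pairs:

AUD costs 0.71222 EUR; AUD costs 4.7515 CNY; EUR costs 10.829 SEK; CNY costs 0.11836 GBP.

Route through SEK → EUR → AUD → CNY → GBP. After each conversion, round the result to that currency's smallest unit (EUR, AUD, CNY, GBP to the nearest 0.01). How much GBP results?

SEK 4,130.00 ÷ 10.829 = EUR 381.38
EUR 381.38 ÷ 0.71222 = AUD 535.48
AUD 535.48 × 4.7515 = CNY 2,544.33
CNY 2,544.33 × 0.11836 = GBP 301.15

GBP 301.15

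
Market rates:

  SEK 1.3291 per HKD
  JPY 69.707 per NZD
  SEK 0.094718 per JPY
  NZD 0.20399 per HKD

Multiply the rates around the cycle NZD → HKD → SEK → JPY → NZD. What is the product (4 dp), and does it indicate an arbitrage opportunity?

0.9868 (arbitrage exists)

Around NZD → HKD → SEK → JPY → NZD: 1 ÷ 0.20399 × 1.3291 ÷ 0.094718 ÷ 69.707 = 0.986824
Product < 1; profitable direction is NZD → JPY → SEK → HKD → NZD.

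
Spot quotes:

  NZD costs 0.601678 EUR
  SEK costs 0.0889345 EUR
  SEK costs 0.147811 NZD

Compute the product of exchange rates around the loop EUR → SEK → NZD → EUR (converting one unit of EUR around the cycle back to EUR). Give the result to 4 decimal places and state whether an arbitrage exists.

Around EUR → SEK → NZD → EUR: 1 ÷ 0.0889345 × 0.147811 × 0.601678 = 1.000001
Product ≈ 1 (deviation 0.000%, within rounding noise).

1.0000 (no arbitrage)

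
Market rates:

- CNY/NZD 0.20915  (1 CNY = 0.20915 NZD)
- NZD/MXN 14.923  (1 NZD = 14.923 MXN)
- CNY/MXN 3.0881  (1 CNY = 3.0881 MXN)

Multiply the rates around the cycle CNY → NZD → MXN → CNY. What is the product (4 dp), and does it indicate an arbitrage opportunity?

1.0107 (arbitrage exists)

Around CNY → NZD → MXN → CNY: 1 × 0.20915 × 14.923 ÷ 3.0881 = 1.010701
Product > 1; profitable direction is CNY → NZD → MXN → CNY.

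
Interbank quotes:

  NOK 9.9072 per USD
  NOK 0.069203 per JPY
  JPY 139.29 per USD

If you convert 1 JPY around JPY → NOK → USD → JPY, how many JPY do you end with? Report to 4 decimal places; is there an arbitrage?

0.9730 (arbitrage exists)

Around JPY → NOK → USD → JPY: 1 × 0.069203 ÷ 9.9072 × 139.29 = 0.972958
Product < 1; profitable direction is JPY → USD → NOK → JPY.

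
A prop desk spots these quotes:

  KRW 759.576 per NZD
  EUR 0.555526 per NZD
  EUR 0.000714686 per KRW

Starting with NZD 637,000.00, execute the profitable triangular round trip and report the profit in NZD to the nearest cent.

Profit: NZD 14,864.47

Profitable loop is NZD → EUR → KRW → NZD:
NZD 637,000.00 × 0.555526 = EUR 353,870.06
EUR 353,870.06 ÷ 0.000714686 = KRW 495,140,610
KRW 495,140,610 ÷ 759.576 = NZD 651,864.47
Profit = NZD 651,864.47 − NZD 637,000.00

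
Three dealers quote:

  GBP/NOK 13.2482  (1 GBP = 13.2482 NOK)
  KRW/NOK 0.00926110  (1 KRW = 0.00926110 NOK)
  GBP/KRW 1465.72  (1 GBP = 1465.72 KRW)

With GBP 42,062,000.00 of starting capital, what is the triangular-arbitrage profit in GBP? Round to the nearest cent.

Profitable loop is GBP → KRW → NOK → GBP:
GBP 42,062,000.00 × 1465.72 = KRW 61,651,114,640
KRW 61,651,114,640 × 0.00926110 = NOK 570,957,137.79
NOK 570,957,137.79 ÷ 13.2482 = GBP 43,096,959.42
Profit = GBP 43,096,959.42 − GBP 42,062,000.00

Profit: GBP 1,034,959.42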